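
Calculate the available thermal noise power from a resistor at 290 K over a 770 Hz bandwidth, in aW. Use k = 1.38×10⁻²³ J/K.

P_n = kTB = 1.38×10⁻²³ × 290 × 7.70×10² = 3.08×10⁻¹⁸ W = 3.08 aW

3.08 aW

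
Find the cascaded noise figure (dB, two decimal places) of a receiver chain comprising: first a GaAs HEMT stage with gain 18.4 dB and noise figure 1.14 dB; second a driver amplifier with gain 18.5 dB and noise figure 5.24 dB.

Convert to linear (a loss of L dB is a gain of −L dB): F_i = 10^(NF_i/10), G_i = 10^(G_i,dB/10)
  Stage 1: F_1 = 10^(1.14/10) = 1.300, G_1 = 10^(18.4/10) = 69.18
  Stage 2: F_2 = 10^(5.24/10) = 3.342, G_2 = 10^(18.5/10) = 70.79
Friis cascade:
  F = 1.300 + (3.342 − 1)/69.18 = 1.334
NF = 10 log₁₀(1.334) = 1.25 dB

1.25 dB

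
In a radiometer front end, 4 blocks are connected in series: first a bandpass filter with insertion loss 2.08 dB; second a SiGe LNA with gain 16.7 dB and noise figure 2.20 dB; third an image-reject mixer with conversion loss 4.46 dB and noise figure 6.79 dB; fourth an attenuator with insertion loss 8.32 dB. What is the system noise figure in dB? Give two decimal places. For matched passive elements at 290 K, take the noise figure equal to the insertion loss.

5.27 dB

Convert to linear (a loss of L dB is a gain of −L dB): F_i = 10^(NF_i/10), G_i = 10^(G_i,dB/10)
  Stage 1: F_1 = 10^(2.08/10) = 1.614, G_1 = 10^(−2.08/10) = 0.6194
  Stage 2: F_2 = 10^(2.20/10) = 1.660, G_2 = 10^(16.7/10) = 46.77
  Stage 3: F_3 = 10^(6.79/10) = 4.775, G_3 = 10^(−4.46/10) = 0.3581
  Stage 4: F_4 = 10^(8.32/10) = 6.792, G_4 = 10^(−8.32/10) = 0.1472
Friis cascade:
  F = 1.614 + (1.660 − 1)/0.6194 + (4.775 − 1)/28.97 + (6.792 − 1)/10.38 = 3.368
NF = 10 log₁₀(3.368) = 5.27 dB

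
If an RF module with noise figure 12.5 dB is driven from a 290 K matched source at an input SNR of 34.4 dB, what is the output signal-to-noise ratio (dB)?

By definition F = SNR_in/SNR_out, so in dB: SNR_out = SNR_in − NF
SNR_out = 34.4 − 12.5 = 21.9 dB

21.9 dB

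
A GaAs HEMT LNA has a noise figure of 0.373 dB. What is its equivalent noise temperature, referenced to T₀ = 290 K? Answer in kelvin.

26.0 K

F = 10^(0.373/10) = 1.08968
T_e = (F − 1)·T₀ = (1.08968 − 1) × 290 = 26.0 K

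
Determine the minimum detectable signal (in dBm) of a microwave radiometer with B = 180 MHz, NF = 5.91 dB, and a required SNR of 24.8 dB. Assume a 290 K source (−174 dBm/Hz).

−60.7 dBm

Sensitivity = −174 + 10 log₁₀(B) + NF + SNR_min
= −174 + 82.55 + 5.91 + 24.8
= −60.74 dBm → −60.7 dBm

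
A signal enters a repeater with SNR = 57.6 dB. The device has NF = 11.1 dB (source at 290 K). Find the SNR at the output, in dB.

46.5 dB

By definition F = SNR_in/SNR_out, so in dB: SNR_out = SNR_in − NF
SNR_out = 57.6 − 11.1 = 46.5 dB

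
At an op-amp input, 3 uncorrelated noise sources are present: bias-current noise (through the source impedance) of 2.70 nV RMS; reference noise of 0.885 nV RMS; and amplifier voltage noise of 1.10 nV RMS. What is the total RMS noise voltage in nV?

Uncorrelated sources add in power (mean-square): V_tot = √(ΣV_i²)
V_tot = √[(2.70×10⁻⁹)² + (8.85×10⁻¹⁰)² + (1.10×10⁻⁹)²] = 3.05×10⁻⁹ V = 3.05 nV

3.05 nV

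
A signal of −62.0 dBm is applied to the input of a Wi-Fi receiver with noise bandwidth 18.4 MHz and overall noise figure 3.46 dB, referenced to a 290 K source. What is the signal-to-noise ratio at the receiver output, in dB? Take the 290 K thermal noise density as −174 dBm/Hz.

35.9 dB

Noise floor: N = −174 + 10 log₁₀(B) + NF
10 log₁₀(1.84×10⁷) = 72.65 dB
N = −174 + 72.65 + 3.46 = −97.89 dBm
SNR = P_sig − N = −62.0 − (−97.89) = 35.89 dB → 35.9 dB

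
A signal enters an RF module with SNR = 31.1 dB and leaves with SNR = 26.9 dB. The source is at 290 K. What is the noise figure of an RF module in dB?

4.2 dB

NF (dB) = SNR_in(dB) − SNR_out(dB) when the source is at T₀
NF = 31.1 − 26.9 = 4.2 dB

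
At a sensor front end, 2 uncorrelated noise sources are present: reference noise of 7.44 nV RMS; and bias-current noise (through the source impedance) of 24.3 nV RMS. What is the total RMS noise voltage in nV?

25.4 nV

Uncorrelated sources add in power (mean-square): V_tot = √(ΣV_i²)
V_tot = √[(7.44×10⁻⁹)² + (2.43×10⁻⁸)²] = 2.54×10⁻⁸ V = 25.4 nV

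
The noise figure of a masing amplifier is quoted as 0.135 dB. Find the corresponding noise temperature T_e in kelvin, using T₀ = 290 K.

9.16 K

F = 10^(0.135/10) = 1.03157
T_e = (F − 1)·T₀ = (1.03157 − 1) × 290 = 9.16 K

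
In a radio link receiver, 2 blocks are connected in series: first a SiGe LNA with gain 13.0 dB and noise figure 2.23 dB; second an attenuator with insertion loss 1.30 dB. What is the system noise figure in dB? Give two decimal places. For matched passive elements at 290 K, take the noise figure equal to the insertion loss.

2.28 dB

Convert to linear (a loss of L dB is a gain of −L dB): F_i = 10^(NF_i/10), G_i = 10^(G_i,dB/10)
  Stage 1: F_1 = 10^(2.23/10) = 1.671, G_1 = 10^(13.0/10) = 19.95
  Stage 2: F_2 = 10^(1.30/10) = 1.349, G_2 = 10^(−1.30/10) = 0.7413
Friis cascade:
  F = 1.671 + (1.349 − 1)/19.95 = 1.689
NF = 10 log₁₀(1.689) = 2.28 dB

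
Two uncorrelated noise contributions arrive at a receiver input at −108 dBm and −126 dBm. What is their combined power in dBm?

−107.9 dBm

Convert to linear, add, convert back:
P₁ = 1.58×10⁻¹⁴ W, P₂ = 2.51×10⁻¹⁶ W
P_tot = 1.61×10⁻¹⁴ W → 10 log₁₀(P_tot / 10⁻³) = −107.9 dBm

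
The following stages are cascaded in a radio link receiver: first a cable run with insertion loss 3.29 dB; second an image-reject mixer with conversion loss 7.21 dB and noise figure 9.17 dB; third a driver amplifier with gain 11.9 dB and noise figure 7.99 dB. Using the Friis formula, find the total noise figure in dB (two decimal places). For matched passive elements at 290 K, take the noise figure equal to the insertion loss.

18.87 dB

Convert to linear (a loss of L dB is a gain of −L dB): F_i = 10^(NF_i/10), G_i = 10^(G_i,dB/10)
  Stage 1: F_1 = 10^(3.29/10) = 2.133, G_1 = 10^(−3.29/10) = 0.4688
  Stage 2: F_2 = 10^(9.17/10) = 8.260, G_2 = 10^(−7.21/10) = 0.1901
  Stage 3: F_3 = 10^(7.99/10) = 6.295, G_3 = 10^(11.9/10) = 15.49
Friis cascade:
  F = 2.133 + (8.260 − 1)/0.4688 + (6.295 − 1)/0.08913 = 77.03
NF = 10 log₁₀(77.03) = 18.87 dB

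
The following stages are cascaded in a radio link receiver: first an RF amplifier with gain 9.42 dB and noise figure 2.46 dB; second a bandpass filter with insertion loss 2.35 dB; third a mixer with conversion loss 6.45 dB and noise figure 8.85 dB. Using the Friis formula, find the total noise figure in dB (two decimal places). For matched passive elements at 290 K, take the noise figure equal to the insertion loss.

Convert to linear (a loss of L dB is a gain of −L dB): F_i = 10^(NF_i/10), G_i = 10^(G_i,dB/10)
  Stage 1: F_1 = 10^(2.46/10) = 1.762, G_1 = 10^(9.42/10) = 8.750
  Stage 2: F_2 = 10^(2.35/10) = 1.718, G_2 = 10^(−2.35/10) = 0.5821
  Stage 3: F_3 = 10^(8.85/10) = 7.674, G_3 = 10^(−6.45/10) = 0.2265
Friis cascade:
  F = 1.762 + (1.718 − 1)/8.750 + (7.674 − 1)/5.093 = 3.154
NF = 10 log₁₀(3.154) = 4.99 dB

4.99 dB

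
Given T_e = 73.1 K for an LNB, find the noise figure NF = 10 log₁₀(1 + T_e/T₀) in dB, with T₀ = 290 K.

F = 1 + T_e/T₀ = 1 + 73.1/290 = 1.25207
NF = 10 log₁₀(1.25207) = 0.976 dB

0.976 dB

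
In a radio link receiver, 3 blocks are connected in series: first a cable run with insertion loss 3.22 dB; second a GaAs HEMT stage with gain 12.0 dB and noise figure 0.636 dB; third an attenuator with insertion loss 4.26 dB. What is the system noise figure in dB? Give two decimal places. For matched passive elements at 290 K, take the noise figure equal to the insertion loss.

Convert to linear (a loss of L dB is a gain of −L dB): F_i = 10^(NF_i/10), G_i = 10^(G_i,dB/10)
  Stage 1: F_1 = 10^(3.22/10) = 2.099, G_1 = 10^(−3.22/10) = 0.4764
  Stage 2: F_2 = 10^(0.636/10) = 1.158, G_2 = 10^(12.0/10) = 15.85
  Stage 3: F_3 = 10^(4.26/10) = 2.667, G_3 = 10^(−4.26/10) = 0.3750
Friis cascade:
  F = 2.099 + (1.158 − 1)/0.4764 + (2.667 − 1)/7.551 = 2.651
NF = 10 log₁₀(2.651) = 4.23 dB

4.23 dB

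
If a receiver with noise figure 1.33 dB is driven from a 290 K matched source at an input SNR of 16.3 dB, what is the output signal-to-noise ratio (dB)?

By definition F = SNR_in/SNR_out, so in dB: SNR_out = SNR_in − NF
SNR_out = 16.3 − 1.33 = 14.97 dB

14.97 dB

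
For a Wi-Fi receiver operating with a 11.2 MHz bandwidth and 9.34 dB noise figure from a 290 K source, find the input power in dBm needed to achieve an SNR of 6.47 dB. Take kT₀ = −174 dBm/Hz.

−87.7 dBm

Sensitivity = −174 + 10 log₁₀(B) + NF + SNR_min
= −174 + 70.49 + 9.34 + 6.47
= −87.70 dBm → −87.7 dBm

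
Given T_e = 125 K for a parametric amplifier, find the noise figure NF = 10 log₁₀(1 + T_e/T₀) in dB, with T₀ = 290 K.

F = 1 + T_e/T₀ = 1 + 125/290 = 1.43103
NF = 10 log₁₀(1.43103) = 1.56 dB

1.56 dB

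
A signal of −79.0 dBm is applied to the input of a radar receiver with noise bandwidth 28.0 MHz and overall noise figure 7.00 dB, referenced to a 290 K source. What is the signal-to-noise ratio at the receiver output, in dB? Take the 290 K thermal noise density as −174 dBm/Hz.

13.5 dB

Noise floor: N = −174 + 10 log₁₀(B) + NF
10 log₁₀(2.80×10⁷) = 74.47 dB
N = −174 + 74.47 + 7.00 = −92.53 dBm
SNR = P_sig − N = −79.0 − (−92.53) = 13.53 dB → 13.5 dB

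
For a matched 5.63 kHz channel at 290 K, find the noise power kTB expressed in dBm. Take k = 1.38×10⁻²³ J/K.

−136.5 dBm

P_n = kTB = 1.38×10⁻²³ × 290 × 5.63×10³ = 2.25×10⁻¹⁷ W
In dBm: 10 log₁₀(2.25×10⁻¹⁷ / 10⁻³) = −136.5 dBm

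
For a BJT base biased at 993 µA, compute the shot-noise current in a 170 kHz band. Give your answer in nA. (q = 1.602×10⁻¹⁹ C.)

7.35 nA

I_n = √(2qI·B)
2qI·B = 2 × 1.602×10⁻¹⁹ × 9.93×10⁻⁴ × 1.70×10⁵ = 5.41×10⁻¹⁷ A²
I_n = √(5.41×10⁻¹⁷) = 7.35×10⁻⁹ A = 7.35 nA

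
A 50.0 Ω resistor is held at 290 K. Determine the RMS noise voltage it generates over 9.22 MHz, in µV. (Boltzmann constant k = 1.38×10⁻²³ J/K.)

2.72 µV

V_n = √(4kTRB)
4kTRB = 4 × 1.38×10⁻²³ × 290 × 5.00×10¹ × 9.22×10⁶ = 7.38×10⁻¹² V²
V_n = √(7.38×10⁻¹²) = 2.72×10⁻⁶ V = 2.72 µV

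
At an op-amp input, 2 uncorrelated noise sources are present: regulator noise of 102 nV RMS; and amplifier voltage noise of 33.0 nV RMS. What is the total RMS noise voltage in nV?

Uncorrelated sources add in power (mean-square): V_tot = √(ΣV_i²)
V_tot = √[(1.02×10⁻⁷)² + (3.30×10⁻⁸)²] = 1.07×10⁻⁷ V = 107 nV

107 nV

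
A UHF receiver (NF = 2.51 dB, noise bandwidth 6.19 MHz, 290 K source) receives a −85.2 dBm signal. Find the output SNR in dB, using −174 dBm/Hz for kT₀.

18.4 dB

Noise floor: N = −174 + 10 log₁₀(B) + NF
10 log₁₀(6.19×10⁶) = 67.92 dB
N = −174 + 67.92 + 2.51 = −103.57 dBm
SNR = P_sig − N = −85.2 − (−103.57) = 18.37 dB → 18.4 dB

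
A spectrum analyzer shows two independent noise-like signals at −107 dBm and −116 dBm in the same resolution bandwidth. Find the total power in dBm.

−106.5 dBm

Convert to linear, add, convert back:
P₁ = 2.00×10⁻¹⁴ W, P₂ = 2.51×10⁻¹⁵ W
P_tot = 2.25×10⁻¹⁴ W → 10 log₁₀(P_tot / 10⁻³) = −106.5 dBm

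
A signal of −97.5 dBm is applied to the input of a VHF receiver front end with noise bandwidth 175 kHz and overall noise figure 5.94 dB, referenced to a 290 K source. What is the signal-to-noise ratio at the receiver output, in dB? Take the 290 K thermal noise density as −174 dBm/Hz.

Noise floor: N = −174 + 10 log₁₀(B) + NF
10 log₁₀(1.75×10⁵) = 52.43 dB
N = −174 + 52.43 + 5.94 = −115.63 dBm
SNR = P_sig − N = −97.5 − (−115.63) = 18.13 dB → 18.1 dB

18.1 dB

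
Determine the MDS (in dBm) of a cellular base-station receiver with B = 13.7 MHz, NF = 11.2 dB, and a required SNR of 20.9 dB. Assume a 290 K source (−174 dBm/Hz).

Sensitivity = −174 + 10 log₁₀(B) + NF + SNR_min
= −174 + 71.37 + 11.2 + 20.9
= −70.53 dBm → −70.5 dBm

−70.5 dBm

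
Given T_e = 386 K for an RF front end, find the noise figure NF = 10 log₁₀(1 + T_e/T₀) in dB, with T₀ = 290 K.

F = 1 + T_e/T₀ = 1 + 386/290 = 2.33103
NF = 10 log₁₀(2.33103) = 3.68 dB

3.68 dB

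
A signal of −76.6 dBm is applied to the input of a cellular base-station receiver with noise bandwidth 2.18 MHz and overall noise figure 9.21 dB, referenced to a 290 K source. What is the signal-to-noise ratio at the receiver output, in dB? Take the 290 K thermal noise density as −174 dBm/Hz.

Noise floor: N = −174 + 10 log₁₀(B) + NF
10 log₁₀(2.18×10⁶) = 63.38 dB
N = −174 + 63.38 + 9.21 = −101.41 dBm
SNR = P_sig − N = −76.6 − (−101.41) = 24.81 dB → 24.8 dB

24.8 dB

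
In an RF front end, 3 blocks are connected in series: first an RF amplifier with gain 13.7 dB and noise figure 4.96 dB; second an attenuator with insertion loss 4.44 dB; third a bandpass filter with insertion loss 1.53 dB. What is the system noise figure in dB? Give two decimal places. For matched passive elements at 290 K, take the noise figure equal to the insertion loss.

5.13 dB

Convert to linear (a loss of L dB is a gain of −L dB): F_i = 10^(NF_i/10), G_i = 10^(G_i,dB/10)
  Stage 1: F_1 = 10^(4.96/10) = 3.133, G_1 = 10^(13.7/10) = 23.44
  Stage 2: F_2 = 10^(4.44/10) = 2.780, G_2 = 10^(−4.44/10) = 0.3597
  Stage 3: F_3 = 10^(1.53/10) = 1.422, G_3 = 10^(−1.53/10) = 0.7031
Friis cascade:
  F = 3.133 + (2.780 − 1)/23.44 + (1.422 − 1)/8.433 = 3.259
NF = 10 log₁₀(3.259) = 5.13 dB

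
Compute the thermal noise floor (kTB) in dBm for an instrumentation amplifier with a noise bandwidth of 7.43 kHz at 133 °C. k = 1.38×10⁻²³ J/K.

T = 133 °C + 273.15 = 406.15 K
P_n = kTB = 1.38×10⁻²³ × 406.15 × 7.43×10³ = 4.16×10⁻¹⁷ W
In dBm: 10 log₁₀(4.16×10⁻¹⁷ / 10⁻³) = −133.8 dBm

−133.8 dBm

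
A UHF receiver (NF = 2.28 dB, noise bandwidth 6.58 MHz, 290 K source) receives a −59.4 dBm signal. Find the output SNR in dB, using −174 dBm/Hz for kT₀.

Noise floor: N = −174 + 10 log₁₀(B) + NF
10 log₁₀(6.58×10⁶) = 68.18 dB
N = −174 + 68.18 + 2.28 = −103.54 dBm
SNR = P_sig − N = −59.4 − (−103.54) = 44.14 dB → 44.1 dB

44.1 dB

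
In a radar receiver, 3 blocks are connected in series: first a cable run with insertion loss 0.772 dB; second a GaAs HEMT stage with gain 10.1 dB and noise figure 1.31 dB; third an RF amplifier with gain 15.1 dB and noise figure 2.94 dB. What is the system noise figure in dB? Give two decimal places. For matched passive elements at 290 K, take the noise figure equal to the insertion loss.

Convert to linear (a loss of L dB is a gain of −L dB): F_i = 10^(NF_i/10), G_i = 10^(G_i,dB/10)
  Stage 1: F_1 = 10^(0.772/10) = 1.195, G_1 = 10^(−0.772/10) = 0.8371
  Stage 2: F_2 = 10^(1.31/10) = 1.352, G_2 = 10^(10.1/10) = 10.23
  Stage 3: F_3 = 10^(2.94/10) = 1.968, G_3 = 10^(15.1/10) = 32.36
Friis cascade:
  F = 1.195 + (1.352 − 1)/0.8371 + (1.968 − 1)/8.566 = 1.728
NF = 10 log₁₀(1.728) = 2.38 dB

2.38 dB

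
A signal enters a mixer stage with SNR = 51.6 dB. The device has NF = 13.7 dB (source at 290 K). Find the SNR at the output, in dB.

37.9 dB

By definition F = SNR_in/SNR_out, so in dB: SNR_out = SNR_in − NF
SNR_out = 51.6 − 13.7 = 37.9 dB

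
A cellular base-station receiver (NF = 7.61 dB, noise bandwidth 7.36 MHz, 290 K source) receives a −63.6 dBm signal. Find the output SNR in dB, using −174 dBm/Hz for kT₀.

34.1 dB

Noise floor: N = −174 + 10 log₁₀(B) + NF
10 log₁₀(7.36×10⁶) = 68.67 dB
N = −174 + 68.67 + 7.61 = −97.72 dBm
SNR = P_sig − N = −63.6 − (−97.72) = 34.12 dB → 34.1 dB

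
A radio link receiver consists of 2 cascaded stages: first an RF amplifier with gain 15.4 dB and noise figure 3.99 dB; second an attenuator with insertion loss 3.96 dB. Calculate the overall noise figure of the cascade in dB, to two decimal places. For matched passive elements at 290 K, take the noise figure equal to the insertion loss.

4.06 dB

Convert to linear (a loss of L dB is a gain of −L dB): F_i = 10^(NF_i/10), G_i = 10^(G_i,dB/10)
  Stage 1: F_1 = 10^(3.99/10) = 2.506, G_1 = 10^(15.4/10) = 34.67
  Stage 2: F_2 = 10^(3.96/10) = 2.489, G_2 = 10^(−3.96/10) = 0.4018
Friis cascade:
  F = 2.506 + (2.489 − 1)/34.67 = 2.549
NF = 10 log₁₀(2.549) = 4.06 dB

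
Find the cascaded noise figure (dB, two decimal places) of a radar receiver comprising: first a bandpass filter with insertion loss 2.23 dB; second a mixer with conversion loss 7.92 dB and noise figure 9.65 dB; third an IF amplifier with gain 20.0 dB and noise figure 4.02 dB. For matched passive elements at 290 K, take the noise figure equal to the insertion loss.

Convert to linear (a loss of L dB is a gain of −L dB): F_i = 10^(NF_i/10), G_i = 10^(G_i,dB/10)
  Stage 1: F_1 = 10^(2.23/10) = 1.671, G_1 = 10^(−2.23/10) = 0.5984
  Stage 2: F_2 = 10^(9.65/10) = 9.226, G_2 = 10^(−7.92/10) = 0.1614
  Stage 3: F_3 = 10^(4.02/10) = 2.523, G_3 = 10^(20.0/10) = 100.0
Friis cascade:
  F = 1.671 + (9.226 − 1)/0.5984 + (2.523 − 1)/0.09661 = 31.19
NF = 10 log₁₀(31.19) = 14.94 dB

14.94 dB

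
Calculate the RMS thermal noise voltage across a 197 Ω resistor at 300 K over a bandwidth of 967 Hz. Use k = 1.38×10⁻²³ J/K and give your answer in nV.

V_n = √(4kTRB)
4kTRB = 4 × 1.38×10⁻²³ × 300 × 1.97×10² × 9.67×10² = 3.15×10⁻¹⁵ V²
V_n = √(3.15×10⁻¹⁵) = 5.62×10⁻⁸ V = 56.2 nV

56.2 nV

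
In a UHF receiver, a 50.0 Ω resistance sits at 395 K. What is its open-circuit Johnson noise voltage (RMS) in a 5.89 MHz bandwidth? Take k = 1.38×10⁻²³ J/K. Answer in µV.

V_n = √(4kTRB)
4kTRB = 4 × 1.38×10⁻²³ × 395 × 5.00×10¹ × 5.89×10⁶ = 6.42×10⁻¹² V²
V_n = √(6.42×10⁻¹²) = 2.53×10⁻⁶ V = 2.53 µV

2.53 µV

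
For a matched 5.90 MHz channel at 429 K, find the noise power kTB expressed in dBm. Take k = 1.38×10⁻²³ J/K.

P_n = kTB = 1.38×10⁻²³ × 429 × 5.90×10⁶ = 3.49×10⁻¹⁴ W
In dBm: 10 log₁₀(3.49×10⁻¹⁴ / 10⁻³) = −104.6 dBm

−104.6 dBm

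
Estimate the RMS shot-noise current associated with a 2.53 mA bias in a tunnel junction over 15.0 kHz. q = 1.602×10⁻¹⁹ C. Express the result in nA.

3.49 nA

I_n = √(2qI·B)
2qI·B = 2 × 1.602×10⁻¹⁹ × 2.53×10⁻³ × 1.50×10⁴ = 1.22×10⁻¹⁷ A²
I_n = √(1.22×10⁻¹⁷) = 3.49×10⁻⁹ A = 3.49 nA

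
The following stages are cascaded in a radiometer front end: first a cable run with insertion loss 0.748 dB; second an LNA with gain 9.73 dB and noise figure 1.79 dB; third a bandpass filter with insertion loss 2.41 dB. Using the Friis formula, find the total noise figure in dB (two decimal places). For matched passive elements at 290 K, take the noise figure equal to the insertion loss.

Convert to linear (a loss of L dB is a gain of −L dB): F_i = 10^(NF_i/10), G_i = 10^(G_i,dB/10)
  Stage 1: F_1 = 10^(0.748/10) = 1.188, G_1 = 10^(−0.748/10) = 0.8418
  Stage 2: F_2 = 10^(1.79/10) = 1.510, G_2 = 10^(9.73/10) = 9.397
  Stage 3: F_3 = 10^(2.41/10) = 1.742, G_3 = 10^(−2.41/10) = 0.5741
Friis cascade:
  F = 1.188 + (1.510 − 1)/0.8418 + (1.742 − 1)/7.910 = 1.888
NF = 10 log₁₀(1.888) = 2.76 dB

2.76 dB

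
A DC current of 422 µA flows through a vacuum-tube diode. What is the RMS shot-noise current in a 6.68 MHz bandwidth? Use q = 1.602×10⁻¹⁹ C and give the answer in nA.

I_n = √(2qI·B)
2qI·B = 2 × 1.602×10⁻¹⁹ × 4.22×10⁻⁴ × 6.68×10⁶ = 9.03×10⁻¹⁶ A²
I_n = √(9.03×10⁻¹⁶) = 3.01×10⁻⁸ A = 30.1 nA

30.1 nA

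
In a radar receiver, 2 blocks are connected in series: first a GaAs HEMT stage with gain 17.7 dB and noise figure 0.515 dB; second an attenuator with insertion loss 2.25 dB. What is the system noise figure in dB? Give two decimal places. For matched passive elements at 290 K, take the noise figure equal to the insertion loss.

0.56 dB

Convert to linear (a loss of L dB is a gain of −L dB): F_i = 10^(NF_i/10), G_i = 10^(G_i,dB/10)
  Stage 1: F_1 = 10^(0.515/10) = 1.126, G_1 = 10^(17.7/10) = 58.88
  Stage 2: F_2 = 10^(2.25/10) = 1.679, G_2 = 10^(−2.25/10) = 0.5957
Friis cascade:
  F = 1.126 + (1.679 − 1)/58.88 = 1.137
NF = 10 log₁₀(1.137) = 0.56 dB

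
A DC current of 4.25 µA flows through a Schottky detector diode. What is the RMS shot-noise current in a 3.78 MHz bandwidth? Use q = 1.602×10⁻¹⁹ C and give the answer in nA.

2.27 nA

I_n = √(2qI·B)
2qI·B = 2 × 1.602×10⁻¹⁹ × 4.25×10⁻⁶ × 3.78×10⁶ = 5.15×10⁻¹⁸ A²
I_n = √(5.15×10⁻¹⁸) = 2.27×10⁻⁹ A = 2.27 nA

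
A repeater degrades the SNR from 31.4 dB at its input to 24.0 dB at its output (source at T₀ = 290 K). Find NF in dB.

NF (dB) = SNR_in(dB) − SNR_out(dB) when the source is at T₀
NF = 31.4 − 24.0 = 7.4 dB

7.4 dB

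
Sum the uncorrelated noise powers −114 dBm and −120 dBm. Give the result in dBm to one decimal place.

Convert to linear, add, convert back:
P₁ = 3.98×10⁻¹⁵ W, P₂ = 1.00×10⁻¹⁵ W
P_tot = 4.98×10⁻¹⁵ W → 10 log₁₀(P_tot / 10⁻³) = −113.0 dBm

−113.0 dBm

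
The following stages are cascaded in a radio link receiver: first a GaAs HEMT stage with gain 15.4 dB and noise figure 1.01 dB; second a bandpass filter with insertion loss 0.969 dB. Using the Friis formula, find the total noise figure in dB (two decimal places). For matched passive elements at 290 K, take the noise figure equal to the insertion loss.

Convert to linear (a loss of L dB is a gain of −L dB): F_i = 10^(NF_i/10), G_i = 10^(G_i,dB/10)
  Stage 1: F_1 = 10^(1.01/10) = 1.262, G_1 = 10^(15.4/10) = 34.67
  Stage 2: F_2 = 10^(0.969/10) = 1.250, G_2 = 10^(−0.969/10) = 0.8000
Friis cascade:
  F = 1.262 + (1.250 − 1)/34.67 = 1.269
NF = 10 log₁₀(1.269) = 1.03 dB

1.03 dB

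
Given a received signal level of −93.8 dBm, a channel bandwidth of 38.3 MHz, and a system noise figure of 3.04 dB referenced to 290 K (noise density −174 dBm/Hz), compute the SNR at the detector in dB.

Noise floor: N = −174 + 10 log₁₀(B) + NF
10 log₁₀(3.83×10⁷) = 75.83 dB
N = −174 + 75.83 + 3.04 = −95.13 dBm
SNR = P_sig − N = −93.8 − (−95.13) = 1.33 dB → 1.3 dB

1.3 dB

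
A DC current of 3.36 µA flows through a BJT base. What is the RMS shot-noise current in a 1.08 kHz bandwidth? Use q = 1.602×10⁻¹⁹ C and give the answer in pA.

34.1 pA

I_n = √(2qI·B)
2qI·B = 2 × 1.602×10⁻¹⁹ × 3.36×10⁻⁶ × 1.08×10³ = 1.16×10⁻²¹ A²
I_n = √(1.16×10⁻²¹) = 3.41×10⁻¹¹ A = 34.1 pA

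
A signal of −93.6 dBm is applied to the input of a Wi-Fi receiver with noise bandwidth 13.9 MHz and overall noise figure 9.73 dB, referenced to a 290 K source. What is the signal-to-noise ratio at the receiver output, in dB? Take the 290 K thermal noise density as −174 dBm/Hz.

Noise floor: N = −174 + 10 log₁₀(B) + NF
10 log₁₀(1.39×10⁷) = 71.43 dB
N = −174 + 71.43 + 9.73 = −92.84 dBm
SNR = P_sig − N = −93.6 − (−92.84) = −0.76 dB → −0.8 dB

−0.8 dB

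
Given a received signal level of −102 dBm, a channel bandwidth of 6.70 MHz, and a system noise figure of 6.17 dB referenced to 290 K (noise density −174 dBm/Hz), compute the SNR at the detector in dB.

−2.4 dB

Noise floor: N = −174 + 10 log₁₀(B) + NF
10 log₁₀(6.70×10⁶) = 68.26 dB
N = −174 + 68.26 + 6.17 = −99.57 dBm
SNR = P_sig − N = −102 − (−99.57) = −2.43 dB → −2.4 dB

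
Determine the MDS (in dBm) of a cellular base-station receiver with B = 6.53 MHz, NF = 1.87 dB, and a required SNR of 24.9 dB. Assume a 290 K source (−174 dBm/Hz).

Sensitivity = −174 + 10 log₁₀(B) + NF + SNR_min
= −174 + 68.15 + 1.87 + 24.9
= −79.08 dBm → −79.1 dBm

−79.1 dBm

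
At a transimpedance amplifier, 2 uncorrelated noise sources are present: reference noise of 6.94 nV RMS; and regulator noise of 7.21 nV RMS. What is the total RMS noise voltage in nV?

10.0 nV

Uncorrelated sources add in power (mean-square): V_tot = √(ΣV_i²)
V_tot = √[(6.94×10⁻⁹)² + (7.21×10⁻⁹)²] = 1.00×10⁻⁸ V = 10.0 nV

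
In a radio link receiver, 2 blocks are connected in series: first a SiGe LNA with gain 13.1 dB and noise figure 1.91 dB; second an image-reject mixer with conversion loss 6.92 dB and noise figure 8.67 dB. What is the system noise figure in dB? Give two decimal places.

Convert to linear (a loss of L dB is a gain of −L dB): F_i = 10^(NF_i/10), G_i = 10^(G_i,dB/10)
  Stage 1: F_1 = 10^(1.91/10) = 1.552, G_1 = 10^(13.1/10) = 20.42
  Stage 2: F_2 = 10^(8.67/10) = 7.362, G_2 = 10^(−6.92/10) = 0.2032
Friis cascade:
  F = 1.552 + (7.362 − 1)/20.42 = 1.864
NF = 10 log₁₀(1.864) = 2.70 dB

2.70 dB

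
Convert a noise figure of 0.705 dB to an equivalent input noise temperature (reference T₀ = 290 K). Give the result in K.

F = 10^(0.705/10) = 1.17625
T_e = (F − 1)·T₀ = (1.17625 − 1) × 290 = 51.1 K

51.1 K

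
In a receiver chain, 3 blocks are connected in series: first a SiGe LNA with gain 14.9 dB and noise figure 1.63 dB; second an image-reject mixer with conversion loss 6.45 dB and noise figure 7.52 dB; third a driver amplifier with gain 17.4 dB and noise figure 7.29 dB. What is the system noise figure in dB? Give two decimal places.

Convert to linear (a loss of L dB is a gain of −L dB): F_i = 10^(NF_i/10), G_i = 10^(G_i,dB/10)
  Stage 1: F_1 = 10^(1.63/10) = 1.455, G_1 = 10^(14.9/10) = 30.90
  Stage 2: F_2 = 10^(7.52/10) = 5.649, G_2 = 10^(−6.45/10) = 0.2265
  Stage 3: F_3 = 10^(7.29/10) = 5.358, G_3 = 10^(17.4/10) = 54.95
Friis cascade:
  F = 1.455 + (5.649 − 1)/30.90 + (5.358 − 1)/6.998 = 2.229
NF = 10 log₁₀(2.229) = 3.48 dB

3.48 dB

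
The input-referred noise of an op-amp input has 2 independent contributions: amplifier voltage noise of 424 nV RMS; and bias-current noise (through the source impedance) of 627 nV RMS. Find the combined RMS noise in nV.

Uncorrelated sources add in power (mean-square): V_tot = √(ΣV_i²)
V_tot = √[(4.24×10⁻⁷)² + (6.27×10⁻⁷)²] = 7.57×10⁻⁷ V = 757 nV

757 nV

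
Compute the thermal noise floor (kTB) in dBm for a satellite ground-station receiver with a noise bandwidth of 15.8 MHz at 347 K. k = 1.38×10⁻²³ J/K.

−101.2 dBm

P_n = kTB = 1.38×10⁻²³ × 347 × 1.58×10⁷ = 7.57×10⁻¹⁴ W
In dBm: 10 log₁₀(7.57×10⁻¹⁴ / 10⁻³) = −101.2 dBm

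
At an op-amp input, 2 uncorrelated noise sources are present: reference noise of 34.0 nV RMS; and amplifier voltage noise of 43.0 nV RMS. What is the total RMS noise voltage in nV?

54.8 nV

Uncorrelated sources add in power (mean-square): V_tot = √(ΣV_i²)
V_tot = √[(3.40×10⁻⁸)² + (4.30×10⁻⁸)²] = 5.48×10⁻⁸ V = 54.8 nV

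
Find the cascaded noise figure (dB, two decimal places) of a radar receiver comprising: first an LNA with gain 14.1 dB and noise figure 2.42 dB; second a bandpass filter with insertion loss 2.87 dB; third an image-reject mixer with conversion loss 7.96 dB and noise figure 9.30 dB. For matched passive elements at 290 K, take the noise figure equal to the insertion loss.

3.71 dB

Convert to linear (a loss of L dB is a gain of −L dB): F_i = 10^(NF_i/10), G_i = 10^(G_i,dB/10)
  Stage 1: F_1 = 10^(2.42/10) = 1.746, G_1 = 10^(14.1/10) = 25.70
  Stage 2: F_2 = 10^(2.87/10) = 1.936, G_2 = 10^(−2.87/10) = 0.5164
  Stage 3: F_3 = 10^(9.30/10) = 8.511, G_3 = 10^(−7.96/10) = 0.1600
Friis cascade:
  F = 1.746 + (1.936 − 1)/25.70 + (8.511 − 1)/13.27 = 2.348
NF = 10 log₁₀(2.348) = 3.71 dB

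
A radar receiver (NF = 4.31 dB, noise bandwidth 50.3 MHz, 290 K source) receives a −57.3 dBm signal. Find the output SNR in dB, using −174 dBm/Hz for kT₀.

35.4 dB

Noise floor: N = −174 + 10 log₁₀(B) + NF
10 log₁₀(5.03×10⁷) = 77.02 dB
N = −174 + 77.02 + 4.31 = −92.67 dBm
SNR = P_sig − N = −57.3 − (−92.67) = 35.37 dB → 35.4 dB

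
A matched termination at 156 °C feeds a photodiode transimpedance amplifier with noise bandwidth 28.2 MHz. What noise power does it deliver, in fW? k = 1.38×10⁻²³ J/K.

167 fW

T = 156 °C + 273.15 = 429.15 K
P_n = kTB = 1.38×10⁻²³ × 429.15 × 2.82×10⁷ = 1.67×10⁻¹³ W = 167 fW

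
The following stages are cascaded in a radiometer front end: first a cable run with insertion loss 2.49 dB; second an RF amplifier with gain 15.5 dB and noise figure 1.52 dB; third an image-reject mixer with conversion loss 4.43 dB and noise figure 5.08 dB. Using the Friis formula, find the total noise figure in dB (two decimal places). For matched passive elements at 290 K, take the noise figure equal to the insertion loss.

4.20 dB

Convert to linear (a loss of L dB is a gain of −L dB): F_i = 10^(NF_i/10), G_i = 10^(G_i,dB/10)
  Stage 1: F_1 = 10^(2.49/10) = 1.774, G_1 = 10^(−2.49/10) = 0.5636
  Stage 2: F_2 = 10^(1.52/10) = 1.419, G_2 = 10^(15.5/10) = 35.48
  Stage 3: F_3 = 10^(5.08/10) = 3.221, G_3 = 10^(−4.43/10) = 0.3606
Friis cascade:
  F = 1.774 + (1.419 − 1)/0.5636 + (3.221 − 1)/20.00 = 2.629
NF = 10 log₁₀(2.629) = 4.20 dB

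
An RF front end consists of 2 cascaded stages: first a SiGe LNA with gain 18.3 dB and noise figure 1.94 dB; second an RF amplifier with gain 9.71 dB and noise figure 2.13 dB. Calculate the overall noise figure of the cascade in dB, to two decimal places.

Convert to linear (a loss of L dB is a gain of −L dB): F_i = 10^(NF_i/10), G_i = 10^(G_i,dB/10)
  Stage 1: F_1 = 10^(1.94/10) = 1.563, G_1 = 10^(18.3/10) = 67.61
  Stage 2: F_2 = 10^(2.13/10) = 1.633, G_2 = 10^(9.71/10) = 9.354
Friis cascade:
  F = 1.563 + (1.633 − 1)/67.61 = 1.573
NF = 10 log₁₀(1.573) = 1.97 dB

1.97 dB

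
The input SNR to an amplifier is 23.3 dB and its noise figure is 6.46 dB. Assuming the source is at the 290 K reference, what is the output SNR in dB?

By definition F = SNR_in/SNR_out, so in dB: SNR_out = SNR_in − NF
SNR_out = 23.3 − 6.46 = 16.84 dB

16.84 dB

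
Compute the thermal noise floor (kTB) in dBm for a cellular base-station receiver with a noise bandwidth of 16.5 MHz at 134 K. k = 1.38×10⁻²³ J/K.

P_n = kTB = 1.38×10⁻²³ × 134 × 1.65×10⁷ = 3.05×10⁻¹⁴ W
In dBm: 10 log₁₀(3.05×10⁻¹⁴ / 10⁻³) = −105.2 dBm

−105.2 dBm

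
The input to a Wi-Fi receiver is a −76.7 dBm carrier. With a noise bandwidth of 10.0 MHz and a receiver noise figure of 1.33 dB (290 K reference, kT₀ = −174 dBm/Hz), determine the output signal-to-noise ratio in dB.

Noise floor: N = −174 + 10 log₁₀(B) + NF
10 log₁₀(1.00×10⁷) = 70 dB
N = −174 + 70 + 1.33 = −102.67 dBm
SNR = P_sig − N = −76.7 − (−102.67) = 25.97 dB → 26.0 dB

26.0 dB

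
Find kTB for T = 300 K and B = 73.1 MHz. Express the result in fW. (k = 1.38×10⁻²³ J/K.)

303 fW

P_n = kTB = 1.38×10⁻²³ × 300 × 7.31×10⁷ = 3.03×10⁻¹³ W = 303 fW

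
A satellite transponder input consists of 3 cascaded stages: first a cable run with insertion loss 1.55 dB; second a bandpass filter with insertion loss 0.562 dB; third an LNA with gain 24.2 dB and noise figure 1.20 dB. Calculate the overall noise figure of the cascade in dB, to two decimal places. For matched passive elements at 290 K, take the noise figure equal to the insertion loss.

Convert to linear (a loss of L dB is a gain of −L dB): F_i = 10^(NF_i/10), G_i = 10^(G_i,dB/10)
  Stage 1: F_1 = 10^(1.55/10) = 1.429, G_1 = 10^(−1.55/10) = 0.6998
  Stage 2: F_2 = 10^(0.562/10) = 1.138, G_2 = 10^(−0.562/10) = 0.8786
  Stage 3: F_3 = 10^(1.20/10) = 1.318, G_3 = 10^(24.2/10) = 263.0
Friis cascade:
  F = 1.429 + (1.138 − 1)/0.6998 + (1.318 − 1)/0.6149 = 2.144
NF = 10 log₁₀(2.144) = 3.31 dB

3.31 dB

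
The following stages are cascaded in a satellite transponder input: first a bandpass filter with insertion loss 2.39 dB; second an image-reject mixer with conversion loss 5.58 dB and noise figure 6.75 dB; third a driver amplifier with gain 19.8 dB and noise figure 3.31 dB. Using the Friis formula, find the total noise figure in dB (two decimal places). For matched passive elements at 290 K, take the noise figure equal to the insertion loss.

11.87 dB

Convert to linear (a loss of L dB is a gain of −L dB): F_i = 10^(NF_i/10), G_i = 10^(G_i,dB/10)
  Stage 1: F_1 = 10^(2.39/10) = 1.734, G_1 = 10^(−2.39/10) = 0.5768
  Stage 2: F_2 = 10^(6.75/10) = 4.732, G_2 = 10^(−5.58/10) = 0.2767
  Stage 3: F_3 = 10^(3.31/10) = 2.143, G_3 = 10^(19.8/10) = 95.50
Friis cascade:
  F = 1.734 + (4.732 − 1)/0.5768 + (2.143 − 1)/0.1596 = 15.37
NF = 10 log₁₀(15.37) = 11.87 dB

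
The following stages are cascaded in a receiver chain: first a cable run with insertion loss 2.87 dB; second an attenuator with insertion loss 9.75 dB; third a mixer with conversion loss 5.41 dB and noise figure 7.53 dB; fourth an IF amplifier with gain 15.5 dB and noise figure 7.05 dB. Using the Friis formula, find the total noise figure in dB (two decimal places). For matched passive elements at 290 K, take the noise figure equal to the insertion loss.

25.59 dB

Convert to linear (a loss of L dB is a gain of −L dB): F_i = 10^(NF_i/10), G_i = 10^(G_i,dB/10)
  Stage 1: F_1 = 10^(2.87/10) = 1.936, G_1 = 10^(−2.87/10) = 0.5164
  Stage 2: F_2 = 10^(9.75/10) = 9.441, G_2 = 10^(−9.75/10) = 0.1059
  Stage 3: F_3 = 10^(7.53/10) = 5.662, G_3 = 10^(−5.41/10) = 0.2877
  Stage 4: F_4 = 10^(7.05/10) = 5.070, G_4 = 10^(15.5/10) = 35.48
Friis cascade:
  F = 1.936 + (9.441 − 1)/0.5164 + (5.662 − 1)/0.05470 + (5.070 − 1)/0.01574 = 362.1
NF = 10 log₁₀(362.1) = 25.59 dB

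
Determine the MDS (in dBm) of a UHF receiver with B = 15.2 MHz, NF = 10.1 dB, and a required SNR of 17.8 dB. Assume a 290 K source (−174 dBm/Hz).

−74.3 dBm

Sensitivity = −174 + 10 log₁₀(B) + NF + SNR_min
= −174 + 71.82 + 10.1 + 17.8
= −74.28 dBm → −74.3 dBm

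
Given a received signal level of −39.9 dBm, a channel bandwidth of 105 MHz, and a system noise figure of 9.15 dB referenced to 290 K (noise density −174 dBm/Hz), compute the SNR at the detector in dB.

44.7 dB

Noise floor: N = −174 + 10 log₁₀(B) + NF
10 log₁₀(1.05×10⁸) = 80.21 dB
N = −174 + 80.21 + 9.15 = −84.64 dBm
SNR = P_sig − N = −39.9 − (−84.64) = 44.74 dB → 44.7 dB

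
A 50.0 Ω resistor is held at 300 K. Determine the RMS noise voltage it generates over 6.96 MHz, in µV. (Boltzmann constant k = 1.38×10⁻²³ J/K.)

2.40 µV

V_n = √(4kTRB)
4kTRB = 4 × 1.38×10⁻²³ × 300 × 5.00×10¹ × 6.96×10⁶ = 5.76×10⁻¹² V²
V_n = √(5.76×10⁻¹²) = 2.40×10⁻⁶ V = 2.40 µV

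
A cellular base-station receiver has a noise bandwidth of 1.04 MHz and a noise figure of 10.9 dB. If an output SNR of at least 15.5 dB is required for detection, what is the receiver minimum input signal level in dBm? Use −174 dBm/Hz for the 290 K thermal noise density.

−87.4 dBm

Sensitivity = −174 + 10 log₁₀(B) + NF + SNR_min
= −174 + 60.17 + 10.9 + 15.5
= −87.43 dBm → −87.4 dBm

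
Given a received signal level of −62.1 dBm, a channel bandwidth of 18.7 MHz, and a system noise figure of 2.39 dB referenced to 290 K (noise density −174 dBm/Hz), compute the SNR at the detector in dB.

Noise floor: N = −174 + 10 log₁₀(B) + NF
10 log₁₀(1.87×10⁷) = 72.72 dB
N = −174 + 72.72 + 2.39 = −98.89 dBm
SNR = P_sig − N = −62.1 − (−98.89) = 36.79 dB → 36.8 dB

36.8 dB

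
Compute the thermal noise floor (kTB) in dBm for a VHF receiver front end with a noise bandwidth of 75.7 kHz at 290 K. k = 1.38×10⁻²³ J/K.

−125.2 dBm

P_n = kTB = 1.38×10⁻²³ × 290 × 7.57×10⁴ = 3.03×10⁻¹⁶ W
In dBm: 10 log₁₀(3.03×10⁻¹⁶ / 10⁻³) = −125.2 dBm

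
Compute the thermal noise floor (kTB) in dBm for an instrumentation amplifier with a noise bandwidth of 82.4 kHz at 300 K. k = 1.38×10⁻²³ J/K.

P_n = kTB = 1.38×10⁻²³ × 300 × 8.24×10⁴ = 3.41×10⁻¹⁶ W
In dBm: 10 log₁₀(3.41×10⁻¹⁶ / 10⁻³) = −124.7 dBm

−124.7 dBm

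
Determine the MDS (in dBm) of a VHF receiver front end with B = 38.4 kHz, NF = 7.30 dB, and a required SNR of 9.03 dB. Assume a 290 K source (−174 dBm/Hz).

Sensitivity = −174 + 10 log₁₀(B) + NF + SNR_min
= −174 + 45.84 + 7.30 + 9.03
= −111.83 dBm → −111.8 dBm

−111.8 dBm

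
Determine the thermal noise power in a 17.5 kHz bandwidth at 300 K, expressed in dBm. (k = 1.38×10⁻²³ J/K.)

−131.4 dBm

P_n = kTB = 1.38×10⁻²³ × 300 × 1.75×10⁴ = 7.24×10⁻¹⁷ W
In dBm: 10 log₁₀(7.24×10⁻¹⁷ / 10⁻³) = −131.4 dBm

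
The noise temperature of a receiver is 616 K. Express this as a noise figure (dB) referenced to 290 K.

F = 1 + T_e/T₀ = 1 + 616/290 = 3.12414
NF = 10 log₁₀(3.12414) = 4.95 dB

4.95 dB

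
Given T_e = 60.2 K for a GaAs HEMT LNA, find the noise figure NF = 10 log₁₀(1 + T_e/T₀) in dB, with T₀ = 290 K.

F = 1 + T_e/T₀ = 1 + 60.2/290 = 1.20759
NF = 10 log₁₀(1.20759) = 0.819 dB

0.819 dB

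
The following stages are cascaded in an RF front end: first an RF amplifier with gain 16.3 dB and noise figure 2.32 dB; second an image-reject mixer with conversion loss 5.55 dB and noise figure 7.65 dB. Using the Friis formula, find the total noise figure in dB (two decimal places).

Convert to linear (a loss of L dB is a gain of −L dB): F_i = 10^(NF_i/10), G_i = 10^(G_i,dB/10)
  Stage 1: F_1 = 10^(2.32/10) = 1.706, G_1 = 10^(16.3/10) = 42.66
  Stage 2: F_2 = 10^(7.65/10) = 5.821, G_2 = 10^(−5.55/10) = 0.2786
Friis cascade:
  F = 1.706 + (5.821 − 1)/42.66 = 1.819
NF = 10 log₁₀(1.819) = 2.60 dB

2.60 dB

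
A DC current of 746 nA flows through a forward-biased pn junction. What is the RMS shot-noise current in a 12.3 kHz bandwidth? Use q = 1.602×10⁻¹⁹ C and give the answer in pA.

I_n = √(2qI·B)
2qI·B = 2 × 1.602×10⁻¹⁹ × 7.46×10⁻⁷ × 1.23×10⁴ = 2.94×10⁻²¹ A²
I_n = √(2.94×10⁻²¹) = 5.42×10⁻¹¹ A = 54.2 pA

54.2 pA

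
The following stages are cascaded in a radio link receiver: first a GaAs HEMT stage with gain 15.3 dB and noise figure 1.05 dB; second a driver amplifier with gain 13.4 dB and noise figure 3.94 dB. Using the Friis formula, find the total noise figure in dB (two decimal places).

Convert to linear (a loss of L dB is a gain of −L dB): F_i = 10^(NF_i/10), G_i = 10^(G_i,dB/10)
  Stage 1: F_1 = 10^(1.05/10) = 1.274, G_1 = 10^(15.3/10) = 33.88
  Stage 2: F_2 = 10^(3.94/10) = 2.477, G_2 = 10^(13.4/10) = 21.88
Friis cascade:
  F = 1.274 + (2.477 − 1)/33.88 = 1.317
NF = 10 log₁₀(1.317) = 1.20 dB

1.20 dB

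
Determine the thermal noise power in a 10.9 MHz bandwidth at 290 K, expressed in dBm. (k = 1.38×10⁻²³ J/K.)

P_n = kTB = 1.38×10⁻²³ × 290 × 1.09×10⁷ = 4.36×10⁻¹⁴ W
In dBm: 10 log₁₀(4.36×10⁻¹⁴ / 10⁻³) = −103.6 dBm

−103.6 dBm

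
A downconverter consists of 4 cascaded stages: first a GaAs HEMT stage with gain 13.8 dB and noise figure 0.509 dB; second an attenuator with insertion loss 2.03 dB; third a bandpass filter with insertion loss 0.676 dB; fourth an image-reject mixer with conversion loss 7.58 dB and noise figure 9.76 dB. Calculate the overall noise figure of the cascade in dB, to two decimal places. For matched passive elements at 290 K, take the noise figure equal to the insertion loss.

Convert to linear (a loss of L dB is a gain of −L dB): F_i = 10^(NF_i/10), G_i = 10^(G_i,dB/10)
  Stage 1: F_1 = 10^(0.509/10) = 1.124, G_1 = 10^(13.8/10) = 23.99
  Stage 2: F_2 = 10^(2.03/10) = 1.596, G_2 = 10^(−2.03/10) = 0.6266
  Stage 3: F_3 = 10^(0.676/10) = 1.168, G_3 = 10^(−0.676/10) = 0.8559
  Stage 4: F_4 = 10^(9.76/10) = 9.462, G_4 = 10^(−7.58/10) = 0.1746
Friis cascade:
  F = 1.124 + (1.596 − 1)/23.99 + (1.168 − 1)/15.03 + (9.462 − 1)/12.86 = 1.818
NF = 10 log₁₀(1.818) = 2.60 dB

2.60 dB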